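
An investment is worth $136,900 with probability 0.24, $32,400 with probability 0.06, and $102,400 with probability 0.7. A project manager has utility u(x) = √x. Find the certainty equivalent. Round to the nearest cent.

$104,716.96

E[u] = 0.24·√136900 + 0.06·√32400 + 0.7·√102400 = 0.24·370 + 0.06·180 + 0.7·320 = 323.6
CE = (323.6)² = 104716.96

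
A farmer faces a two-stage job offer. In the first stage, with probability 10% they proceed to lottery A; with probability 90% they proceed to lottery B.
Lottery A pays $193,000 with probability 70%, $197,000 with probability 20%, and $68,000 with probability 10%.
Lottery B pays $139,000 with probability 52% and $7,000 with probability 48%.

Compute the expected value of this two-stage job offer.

EV(A) = 0.7 × 193000 + 0.2 × 197000 + 0.1 × 68000 = 135100 + 39400 + 6800 = 181300
EV(B) = 0.52 × 139000 + 0.48 × 7000 = 72280 + 3360 = 75640
Overall = 0.1 × 181300 + 0.9 × 75640 = 18130 + 68076 = 86206

$86,206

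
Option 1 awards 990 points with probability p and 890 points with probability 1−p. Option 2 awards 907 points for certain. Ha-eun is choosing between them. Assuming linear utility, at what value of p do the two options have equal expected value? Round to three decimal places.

p·990 + (1−p)·890 = 907
100p + 890 = 907
p = (907 − 890) / 100

p = 0.170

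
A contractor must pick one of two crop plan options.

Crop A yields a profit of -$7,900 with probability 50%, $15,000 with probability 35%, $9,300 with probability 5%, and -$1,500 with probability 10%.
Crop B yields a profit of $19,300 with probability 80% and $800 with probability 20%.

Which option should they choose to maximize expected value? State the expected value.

Crop B ($15,600)

Crop A = 0.5 × (-7900) + 0.35 × 15000 + 0.05 × 9300 + 0.1 × (-1500) = -3950 + 5250 + 465 − 150 = 1615
Crop B = 0.8 × 19300 + 0.2 × 800 = 15440 + 160 = 15600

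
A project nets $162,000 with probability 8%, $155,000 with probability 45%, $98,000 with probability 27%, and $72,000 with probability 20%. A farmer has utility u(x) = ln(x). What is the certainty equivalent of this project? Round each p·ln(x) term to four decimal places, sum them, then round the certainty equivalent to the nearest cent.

E[u] = 0.08·ln(162000) + 0.45·ln(155000) + 0.27·ln(98000) + 0.2·ln(72000) = 0.9596 + 5.3780 + 3.1030 + 2.2369 = 11.6775
CE = e^11.6775 ≈ 117889.14

$117,889.14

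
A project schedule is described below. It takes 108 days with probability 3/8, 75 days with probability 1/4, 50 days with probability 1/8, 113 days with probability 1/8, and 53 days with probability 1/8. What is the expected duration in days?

86.25 days

EV = 3/8 × 108 + 1/4 × 75 + 1/8 × 50 + 1/8 × 113 + 1/8 × 53 = 40.5 + 18.75 + 6.25 + 14.125 + 6.625 = 86.25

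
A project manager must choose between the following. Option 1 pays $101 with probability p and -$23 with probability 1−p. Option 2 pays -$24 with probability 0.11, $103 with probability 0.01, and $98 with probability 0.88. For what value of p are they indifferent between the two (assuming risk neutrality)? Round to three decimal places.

EV(Option 2) = 0.11 × (-24) + 0.01 × 103 + 0.88 × 98 = -2.64 + 1.03 + 86.24 = 84.63
p·101 + (1−p)·(-23) = 84.63
124p − 23 = 84.63
p = (84.63 + 23) / 124

p = 0.868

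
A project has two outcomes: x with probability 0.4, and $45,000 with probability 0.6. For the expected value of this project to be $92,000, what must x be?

0.4·x + 0.6·45000 = 92000
0.4·x = 92000 − 27000 = 65000
x = 65000 / 0.4 = 162500

x = $162,500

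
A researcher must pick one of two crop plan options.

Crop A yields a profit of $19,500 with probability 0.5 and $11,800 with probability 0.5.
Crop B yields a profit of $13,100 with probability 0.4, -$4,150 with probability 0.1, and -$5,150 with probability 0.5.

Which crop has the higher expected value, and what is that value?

Crop A ($15,650)

Crop A = 0.5 × 19500 + 0.5 × 11800 = 9750 + 5900 = 15650
Crop B = 0.4 × 13100 + 0.1 × (-4150) + 0.5 × (-5150) = 5240 − 415 − 2575 = 2250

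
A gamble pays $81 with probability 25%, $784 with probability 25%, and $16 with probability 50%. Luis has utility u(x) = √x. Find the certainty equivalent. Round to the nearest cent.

$126.56

E[u] = 0.25·√81 + 0.25·√784 + 0.5·√16 = 0.25·9 + 0.25·28 + 0.5·4 = 11.25
CE = (11.25)² = 126.5625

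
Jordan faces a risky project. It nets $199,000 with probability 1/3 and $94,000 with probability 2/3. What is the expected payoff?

$129,000

EV = 1/3 × 199000 + 2/3 × 94000 = 66333.3333 + 62666.6667 = 129000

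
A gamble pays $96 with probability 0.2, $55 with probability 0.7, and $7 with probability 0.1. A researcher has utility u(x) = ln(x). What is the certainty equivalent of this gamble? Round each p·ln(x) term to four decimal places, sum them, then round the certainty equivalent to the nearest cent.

E[u] = 0.2·ln(96) + 0.7·ln(55) + 0.1·ln(7) = 0.9129 + 2.8051 + 0.1946 = 3.9126
CE = e^3.9126 ≈ 50.03

$50.03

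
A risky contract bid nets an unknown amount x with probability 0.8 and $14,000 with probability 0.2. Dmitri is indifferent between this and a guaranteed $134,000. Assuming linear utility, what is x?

x = $164,000

0.8·x + 0.2·14000 = 134000
0.8·x = 134000 − 2800 = 131200
x = 131200 / 0.8 = 164000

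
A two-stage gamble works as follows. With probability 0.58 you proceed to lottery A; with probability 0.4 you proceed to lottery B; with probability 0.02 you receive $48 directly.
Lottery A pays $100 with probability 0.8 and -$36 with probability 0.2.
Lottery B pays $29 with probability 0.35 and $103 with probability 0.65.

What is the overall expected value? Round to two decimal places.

$74.02

EV(A) = 0.8 × 100 + 0.2 × (-36) = 80 − 7.2 = 72.8
EV(B) = 0.35 × 29 + 0.65 × 103 = 10.15 + 66.95 = 77.1
Branch C: 48 (certain)
Overall = 0.58 × 72.8 + 0.4 × 77.1 + 0.02 × 48 = 42.224 + 30.84 + 0.96 = 74.024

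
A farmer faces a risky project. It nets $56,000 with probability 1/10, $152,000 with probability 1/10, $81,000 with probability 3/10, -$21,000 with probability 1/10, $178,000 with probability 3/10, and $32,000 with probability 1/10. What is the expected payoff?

EV = 1/10 × 56000 + 1/10 × 152000 + 3/10 × 81000 + 1/10 × (-21000) + 3/10 × 178000 + 1/10 × 32000 = 5600 + 15200 + 24300 − 2100 + 53400 + 3200 = 99600

$99,600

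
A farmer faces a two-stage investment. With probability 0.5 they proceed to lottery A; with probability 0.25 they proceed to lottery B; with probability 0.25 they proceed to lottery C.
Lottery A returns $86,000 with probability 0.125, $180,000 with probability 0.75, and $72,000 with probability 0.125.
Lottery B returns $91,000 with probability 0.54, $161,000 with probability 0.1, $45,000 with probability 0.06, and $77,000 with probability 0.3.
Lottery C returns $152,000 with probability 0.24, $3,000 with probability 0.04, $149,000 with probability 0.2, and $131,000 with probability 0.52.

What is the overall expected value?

EV(A) = 0.125 × 86000 + 0.75 × 180000 + 0.125 × 72000 = 10750 + 135000 + 9000 = 154750
EV(B) = 0.54 × 91000 + 0.1 × 161000 + 0.06 × 45000 + 0.3 × 77000 = 49140 + 16100 + 2700 + 23100 = 91040
EV(C) = 0.24 × 152000 + 0.04 × 3000 + 0.2 × 149000 + 0.52 × 131000 = 36480 + 120 + 29800 + 68120 = 134520
Overall = 0.5 × 154750 + 0.25 × 91040 + 0.25 × 134520 = 77375 + 22760 + 33630 = 133765

$133,765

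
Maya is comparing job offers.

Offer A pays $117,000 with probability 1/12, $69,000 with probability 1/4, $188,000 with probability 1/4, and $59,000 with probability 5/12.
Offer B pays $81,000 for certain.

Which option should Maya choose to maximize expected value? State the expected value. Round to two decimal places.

Offer A = 1/12 × 117000 + 1/4 × 69000 + 1/4 × 188000 + 5/12 × 59000 = 9750 + 17250 + 47000 + 24583.3333 = 98583.3333
Offer B: 81000 (certain)

Offer A ($98,583.33)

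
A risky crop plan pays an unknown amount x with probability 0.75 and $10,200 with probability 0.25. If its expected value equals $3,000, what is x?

0.75·x + 0.25·10200 = 3000
0.75·x = 3000 − 2550 = 450
x = 450 / 0.75 = 600

x = $600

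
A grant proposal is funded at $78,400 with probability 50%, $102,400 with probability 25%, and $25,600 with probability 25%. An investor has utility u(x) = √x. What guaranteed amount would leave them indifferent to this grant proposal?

$67,600

E[u] = 0.5·√78400 + 0.25·√102400 + 0.25·√25600 = 0.5·280 + 0.25·320 + 0.25·160 = 260
CE = (260)² = 67600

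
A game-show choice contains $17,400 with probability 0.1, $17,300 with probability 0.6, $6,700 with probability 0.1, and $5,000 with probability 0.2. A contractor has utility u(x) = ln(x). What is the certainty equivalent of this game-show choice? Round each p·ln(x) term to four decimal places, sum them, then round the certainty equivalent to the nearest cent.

E[u] = 0.1·ln(17400) + 0.6·ln(17300) + 0.1·ln(6700) + 0.2·ln(5000) = 0.9764 + 5.8551 + 0.8810 + 1.7034 = 9.4159
CE = e^9.4159 ≈ 12282.12

$12,282.12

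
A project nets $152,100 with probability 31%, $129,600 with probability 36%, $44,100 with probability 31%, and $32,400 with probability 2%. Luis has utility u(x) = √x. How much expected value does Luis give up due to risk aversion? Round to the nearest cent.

E[u] = 0.31·√152100 + 0.36·√129600 + 0.31·√44100 + 0.02·√32400 = 0.31·390 + 0.36·360 + 0.31·210 + 0.02·180 = 319.2
CE = (319.2)² = 101888.64
Risk premium = EV − CE = 108126 − 101888.64 = 6237.36

$6,237.36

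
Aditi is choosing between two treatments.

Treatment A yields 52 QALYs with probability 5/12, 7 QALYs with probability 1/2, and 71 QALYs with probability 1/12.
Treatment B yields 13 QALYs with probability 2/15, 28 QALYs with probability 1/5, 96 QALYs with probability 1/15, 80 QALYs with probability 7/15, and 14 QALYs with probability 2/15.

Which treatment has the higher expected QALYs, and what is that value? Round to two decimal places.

Treatment B (52.93 QALYs)

Treatment A = 5/12 × 52 + 1/2 × 7 + 1/12 × 71 = 21.6667 + 3.5 + 5.9167 = 31.0833
Treatment B = 2/15 × 13 + 1/5 × 28 + 1/15 × 96 + 7/15 × 80 + 2/15 × 14 = 1.7333 + 5.6 + 6.4 + 37.3333 + 1.8667 = 52.9333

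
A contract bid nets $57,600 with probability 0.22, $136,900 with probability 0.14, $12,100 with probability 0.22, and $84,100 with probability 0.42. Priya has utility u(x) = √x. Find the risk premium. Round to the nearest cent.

E[u] = 0.22·√57600 + 0.14·√136900 + 0.22·√12100 + 0.42·√84100 = 0.22·240 + 0.14·370 + 0.22·110 + 0.42·290 = 250.6
CE = (250.6)² = 62800.36
Risk premium = EV − CE = 69822 − 62800.36 = 7021.64

$7,021.64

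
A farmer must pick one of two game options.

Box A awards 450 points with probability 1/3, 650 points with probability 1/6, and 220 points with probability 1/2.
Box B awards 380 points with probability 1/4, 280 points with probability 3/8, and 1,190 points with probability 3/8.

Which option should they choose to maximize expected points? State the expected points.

Box A = 1/3 × 450 + 1/6 × 650 + 1/2 × 220 = 150 + 108.3333 + 110 = 368.3333
Box B = 1/4 × 380 + 3/8 × 280 + 3/8 × 1190 = 95 + 105 + 446.25 = 646.25

Box B (646.25 points)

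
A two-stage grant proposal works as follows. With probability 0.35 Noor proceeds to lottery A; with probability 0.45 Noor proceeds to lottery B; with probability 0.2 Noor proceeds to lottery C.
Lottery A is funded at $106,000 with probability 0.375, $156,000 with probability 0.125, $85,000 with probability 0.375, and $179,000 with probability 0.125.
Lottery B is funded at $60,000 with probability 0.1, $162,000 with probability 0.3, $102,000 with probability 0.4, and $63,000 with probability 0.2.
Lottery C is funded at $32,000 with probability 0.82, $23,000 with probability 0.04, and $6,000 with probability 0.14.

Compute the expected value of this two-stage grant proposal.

$93,925

EV(A) = 0.375 × 106000 + 0.125 × 156000 + 0.375 × 85000 + 0.125 × 179000 = 39750 + 19500 + 31875 + 22375 = 113500
EV(B) = 0.1 × 60000 + 0.3 × 162000 + 0.4 × 102000 + 0.2 × 63000 = 6000 + 48600 + 40800 + 12600 = 108000
EV(C) = 0.82 × 32000 + 0.04 × 23000 + 0.14 × 6000 = 26240 + 920 + 840 = 28000
Overall = 0.35 × 113500 + 0.45 × 108000 + 0.2 × 28000 = 39725 + 48600 + 5600 = 93925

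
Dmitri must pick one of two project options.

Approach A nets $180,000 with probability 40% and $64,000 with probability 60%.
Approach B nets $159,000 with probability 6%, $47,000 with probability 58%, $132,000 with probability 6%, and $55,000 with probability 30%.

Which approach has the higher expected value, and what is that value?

Approach A ($110,400)

Approach A = 0.4 × 180000 + 0.6 × 64000 = 72000 + 38400 = 110400
Approach B = 0.06 × 159000 + 0.58 × 47000 + 0.06 × 132000 + 0.3 × 55000 = 9540 + 27260 + 7920 + 16500 = 61220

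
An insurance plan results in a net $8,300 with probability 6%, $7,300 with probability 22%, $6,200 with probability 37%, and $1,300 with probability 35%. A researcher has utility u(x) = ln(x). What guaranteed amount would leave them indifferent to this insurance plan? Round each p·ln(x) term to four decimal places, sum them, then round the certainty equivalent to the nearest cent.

$3,785.37

E[u] = 0.06·ln(8300) + 0.22·ln(7300) + 0.37·ln(6200) + 0.35·ln(1300) = 0.5414 + 1.9570 + 3.2310 + 2.5095 = 8.2389
CE = e^8.2389 ≈ 3785.37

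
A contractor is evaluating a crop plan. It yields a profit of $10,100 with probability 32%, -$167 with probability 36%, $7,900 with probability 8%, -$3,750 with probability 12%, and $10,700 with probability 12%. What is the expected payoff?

EV = 0.32 × 10100 + 0.36 × (-167) + 0.08 × 7900 + 0.12 × (-3750) + 0.12 × 10700 = 3232 − 60.12 + 632 − 450 + 1284 = 4637.88

$4,637.88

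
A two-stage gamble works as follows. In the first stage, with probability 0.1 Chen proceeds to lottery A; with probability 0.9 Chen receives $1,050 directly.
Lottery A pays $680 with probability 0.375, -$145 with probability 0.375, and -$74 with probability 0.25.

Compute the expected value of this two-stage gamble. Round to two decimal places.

$963.21

EV(A) = 0.375 × 680 + 0.375 × (-145) + 0.25 × (-74) = 255 − 54.375 − 18.5 = 182.125
Branch B: 1050 (certain)
Overall = 0.1 × 182.125 + 0.9 × 1050 = 18.2125 + 945 = 963.2125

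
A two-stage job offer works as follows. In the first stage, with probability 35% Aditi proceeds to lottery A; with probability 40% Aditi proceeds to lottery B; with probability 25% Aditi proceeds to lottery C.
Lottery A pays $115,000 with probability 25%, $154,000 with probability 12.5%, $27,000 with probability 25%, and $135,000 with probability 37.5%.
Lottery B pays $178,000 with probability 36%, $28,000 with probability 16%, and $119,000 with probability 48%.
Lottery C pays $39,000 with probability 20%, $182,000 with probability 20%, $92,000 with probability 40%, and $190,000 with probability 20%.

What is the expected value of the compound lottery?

EV(A) = 0.25 × 115000 + 0.125 × 154000 + 0.25 × 27000 + 0.375 × 135000 = 28750 + 19250 + 6750 + 50625 = 105375
EV(B) = 0.36 × 178000 + 0.16 × 28000 + 0.48 × 119000 = 64080 + 4480 + 57120 = 125680
EV(C) = 0.2 × 39000 + 0.2 × 182000 + 0.4 × 92000 + 0.2 × 190000 = 7800 + 36400 + 36800 + 38000 = 119000
Overall = 0.35 × 105375 + 0.4 × 125680 + 0.25 × 119000 = 36881.25 + 50272 + 29750 = 116903.25

$116,903.25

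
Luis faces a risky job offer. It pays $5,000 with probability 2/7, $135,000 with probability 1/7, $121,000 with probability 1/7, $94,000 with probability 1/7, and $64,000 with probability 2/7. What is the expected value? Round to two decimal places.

$69,714.29

EV = 2/7 × 5000 + 1/7 × 135000 + 1/7 × 121000 + 1/7 × 94000 + 2/7 × 64000 = 1428.5714 + 19285.7143 + 17285.7143 + 13428.5714 + 18285.7143 = 69714.2857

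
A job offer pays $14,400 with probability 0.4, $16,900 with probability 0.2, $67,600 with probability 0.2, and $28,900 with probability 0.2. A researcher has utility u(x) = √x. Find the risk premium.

$2,840

E[u] = 0.4·√14400 + 0.2·√16900 + 0.2·√67600 + 0.2·√28900 = 0.4·120 + 0.2·130 + 0.2·260 + 0.2·170 = 160
CE = (160)² = 25600
Risk premium = EV − CE = 28440 − 25600 = 2840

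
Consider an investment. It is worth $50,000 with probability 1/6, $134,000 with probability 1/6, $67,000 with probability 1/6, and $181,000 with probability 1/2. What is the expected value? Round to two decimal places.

EV = 1/6 × 50000 + 1/6 × 134000 + 1/6 × 67000 + 1/2 × 181000 = 8333.3333 + 22333.3333 + 11166.6667 + 90500 = 132333.3333

$132,333.33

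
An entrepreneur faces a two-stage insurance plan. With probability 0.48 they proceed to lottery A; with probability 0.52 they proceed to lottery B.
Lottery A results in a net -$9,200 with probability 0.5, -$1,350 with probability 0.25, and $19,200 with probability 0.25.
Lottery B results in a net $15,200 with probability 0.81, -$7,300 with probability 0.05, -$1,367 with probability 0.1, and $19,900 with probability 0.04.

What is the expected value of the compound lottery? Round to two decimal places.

EV(A) = 0.5 × (-9200) + 0.25 × (-1350) + 0.25 × 19200 = -4600 − 337.5 + 4800 = -137.5
EV(B) = 0.81 × 15200 + 0.05 × (-7300) + 0.1 × (-1367) + 0.04 × 19900 = 12312 − 365 − 136.7 + 796 = 12606.3
Overall = 0.48 × (-137.5) + 0.52 × 12606.3 = -66 + 6555.276 = 6489.276

$6,489.28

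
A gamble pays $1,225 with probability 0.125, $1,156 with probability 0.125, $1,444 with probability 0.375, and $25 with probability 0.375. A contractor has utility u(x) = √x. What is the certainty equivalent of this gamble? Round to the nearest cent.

E[u] = 0.125·√1225 + 0.125·√1156 + 0.375·√1444 + 0.375·√25 = 0.125·35 + 0.125·34 + 0.375·38 + 0.375·5 = 24.75
CE = (24.75)² = 612.5625

$612.56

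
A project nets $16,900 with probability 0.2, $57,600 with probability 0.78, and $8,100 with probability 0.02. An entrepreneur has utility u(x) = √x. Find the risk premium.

E[u] = 0.2·√16900 + 0.78·√57600 + 0.02·√8100 = 0.2·130 + 0.78·240 + 0.02·90 = 215
CE = (215)² = 46225
Risk premium = EV − CE = 48470 − 46225 = 2245

$2,245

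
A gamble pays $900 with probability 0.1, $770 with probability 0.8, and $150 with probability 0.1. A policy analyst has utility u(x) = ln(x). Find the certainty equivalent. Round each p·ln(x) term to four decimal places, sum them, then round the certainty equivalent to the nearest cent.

E[u] = 0.1·ln(900) + 0.8·ln(770) + 0.1·ln(150) = 0.6802 + 5.3171 + 0.5011 = 6.4984
CE = e^6.4984 ≈ 664.08

$664.08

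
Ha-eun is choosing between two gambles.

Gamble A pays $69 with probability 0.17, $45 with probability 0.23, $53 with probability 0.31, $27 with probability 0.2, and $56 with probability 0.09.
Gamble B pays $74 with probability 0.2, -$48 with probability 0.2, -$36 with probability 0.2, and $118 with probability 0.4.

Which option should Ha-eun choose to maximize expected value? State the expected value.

Gamble A = 0.17 × 69 + 0.23 × 45 + 0.31 × 53 + 0.2 × 27 + 0.09 × 56 = 11.73 + 10.35 + 16.43 + 5.4 + 5.04 = 48.95
Gamble B = 0.2 × 74 + 0.2 × (-48) + 0.2 × (-36) + 0.4 × 118 = 14.8 − 9.6 − 7.2 + 47.2 = 45.2

Gamble A ($48.95)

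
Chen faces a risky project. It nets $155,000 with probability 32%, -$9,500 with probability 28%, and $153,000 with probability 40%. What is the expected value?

$108,140

EV = 0.32 × 155000 + 0.28 × (-9500) + 0.4 × 153000 = 49600 − 2660 + 61200 = 108140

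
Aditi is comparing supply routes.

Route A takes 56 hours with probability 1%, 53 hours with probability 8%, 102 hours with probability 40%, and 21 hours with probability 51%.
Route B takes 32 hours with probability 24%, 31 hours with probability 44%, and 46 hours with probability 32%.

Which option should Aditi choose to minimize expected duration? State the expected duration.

Route A = 0.01 × 56 + 0.08 × 53 + 0.4 × 102 + 0.51 × 21 = 0.56 + 4.24 + 40.8 + 10.71 = 56.31
Route B = 0.24 × 32 + 0.44 × 31 + 0.32 × 46 = 7.68 + 13.64 + 14.72 = 36.04

Route B (36.04 hours)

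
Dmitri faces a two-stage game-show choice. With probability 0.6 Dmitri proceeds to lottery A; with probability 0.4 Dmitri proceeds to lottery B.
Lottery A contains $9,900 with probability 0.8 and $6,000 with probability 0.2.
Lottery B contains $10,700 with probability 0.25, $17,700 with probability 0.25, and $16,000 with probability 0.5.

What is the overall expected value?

EV(A) = 0.8 × 9900 + 0.2 × 6000 = 7920 + 1200 = 9120
EV(B) = 0.25 × 10700 + 0.25 × 17700 + 0.5 × 16000 = 2675 + 4425 + 8000 = 15100
Overall = 0.6 × 9120 + 0.4 × 15100 = 5472 + 6040 = 11512

$11,512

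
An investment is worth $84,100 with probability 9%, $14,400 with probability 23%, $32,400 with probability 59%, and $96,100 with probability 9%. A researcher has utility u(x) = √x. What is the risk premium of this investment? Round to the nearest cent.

$3,377.16

E[u] = 0.09·√84100 + 0.23·√14400 + 0.59·√32400 + 0.09·√96100 = 0.09·290 + 0.23·120 + 0.59·180 + 0.09·310 = 187.8
CE = (187.8)² = 35268.84
Risk premium = EV − CE = 38646 − 35268.84 = 3377.16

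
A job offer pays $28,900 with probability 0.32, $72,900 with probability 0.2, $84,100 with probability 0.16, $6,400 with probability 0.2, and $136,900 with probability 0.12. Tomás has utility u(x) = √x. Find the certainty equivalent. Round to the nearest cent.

$46,311.04

E[u] = 0.32·√28900 + 0.2·√72900 + 0.16·√84100 + 0.2·√6400 + 0.12·√136900 = 0.32·170 + 0.2·270 + 0.16·290 + 0.2·80 + 0.12·370 = 215.2
CE = (215.2)² = 46311.04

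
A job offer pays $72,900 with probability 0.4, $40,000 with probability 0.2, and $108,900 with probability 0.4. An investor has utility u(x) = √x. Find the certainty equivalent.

$78,400

E[u] = 0.4·√72900 + 0.2·√40000 + 0.4·√108900 = 0.4·270 + 0.2·200 + 0.4·330 = 280
CE = (280)² = 78400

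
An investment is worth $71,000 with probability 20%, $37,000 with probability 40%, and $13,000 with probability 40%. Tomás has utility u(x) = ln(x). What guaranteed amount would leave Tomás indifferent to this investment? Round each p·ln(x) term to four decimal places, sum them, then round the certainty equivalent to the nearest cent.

E[u] = 0.2·ln(71000) + 0.4·ln(37000) + 0.4·ln(13000) = 2.2341 + 4.2075 + 3.7891 = 10.2307
CE = e^10.2307 ≈ 27741.92

$27,741.92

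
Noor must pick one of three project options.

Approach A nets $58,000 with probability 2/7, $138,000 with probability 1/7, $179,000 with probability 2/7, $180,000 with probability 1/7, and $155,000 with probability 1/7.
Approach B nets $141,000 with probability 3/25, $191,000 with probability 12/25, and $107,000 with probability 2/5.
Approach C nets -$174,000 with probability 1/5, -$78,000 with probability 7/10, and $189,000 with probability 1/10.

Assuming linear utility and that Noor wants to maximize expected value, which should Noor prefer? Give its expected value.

Approach A = 2/7 × 58000 + 1/7 × 138000 + 2/7 × 179000 + 1/7 × 180000 + 1/7 × 155000 = 16571.4286 + 19714.2857 + 51142.8571 + 25714.2857 + 22142.8571 = 135285.7143
Approach B = 3/25 × 141000 + 12/25 × 191000 + 2/5 × 107000 = 16920 + 91680 + 42800 = 151400
Approach C = 1/5 × (-174000) + 7/10 × (-78000) + 1/10 × 189000 = -34800 − 54600 + 18900 = -70500

Approach B ($151,400)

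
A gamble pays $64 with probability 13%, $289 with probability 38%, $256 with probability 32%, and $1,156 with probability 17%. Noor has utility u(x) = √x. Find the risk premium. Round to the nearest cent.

E[u] = 0.13·√64 + 0.38·√289 + 0.32·√256 + 0.17·√1156 = 0.13·8 + 0.38·17 + 0.32·16 + 0.17·34 = 18.4
CE = (18.4)² = 338.56
Risk premium = EV − CE = 396.58 − 338.56 = 58.02

$58.02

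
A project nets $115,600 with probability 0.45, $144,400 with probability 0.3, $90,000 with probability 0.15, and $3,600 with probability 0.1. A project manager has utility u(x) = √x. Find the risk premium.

$8,076

E[u] = 0.45·√115600 + 0.3·√144400 + 0.15·√90000 + 0.1·√3600 = 0.45·340 + 0.3·380 + 0.15·300 + 0.1·60 = 318
CE = (318)² = 101124
Risk premium = EV − CE = 109200 − 101124 = 8076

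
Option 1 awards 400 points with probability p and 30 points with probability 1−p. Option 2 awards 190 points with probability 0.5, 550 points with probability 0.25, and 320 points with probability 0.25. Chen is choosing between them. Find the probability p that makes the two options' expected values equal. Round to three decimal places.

EV(Option 2) = 0.5 × 190 + 0.25 × 550 + 0.25 × 320 = 95 + 137.5 + 80 = 312.5
p·400 + (1−p)·30 = 312.5
370p + 30 = 312.5
p = (312.5 − 30) / 370

p = 0.764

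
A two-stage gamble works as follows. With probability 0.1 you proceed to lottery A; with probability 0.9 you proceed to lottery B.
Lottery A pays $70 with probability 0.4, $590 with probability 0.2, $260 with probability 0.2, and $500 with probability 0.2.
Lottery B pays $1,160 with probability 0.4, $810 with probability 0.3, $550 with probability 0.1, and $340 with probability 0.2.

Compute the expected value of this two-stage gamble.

EV(A) = 0.4 × 70 + 0.2 × 590 + 0.2 × 260 + 0.2 × 500 = 28 + 118 + 52 + 100 = 298
EV(B) = 0.4 × 1160 + 0.3 × 810 + 0.1 × 550 + 0.2 × 340 = 464 + 243 + 55 + 68 = 830
Overall = 0.1 × 298 + 0.9 × 830 = 29.8 + 747 = 776.8

$776.80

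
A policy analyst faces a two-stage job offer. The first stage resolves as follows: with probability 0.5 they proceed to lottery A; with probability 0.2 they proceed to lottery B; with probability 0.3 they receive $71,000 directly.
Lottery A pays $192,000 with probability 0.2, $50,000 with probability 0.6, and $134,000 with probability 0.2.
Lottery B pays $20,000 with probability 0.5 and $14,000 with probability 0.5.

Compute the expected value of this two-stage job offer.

EV(A) = 0.2 × 192000 + 0.6 × 50000 + 0.2 × 134000 = 38400 + 30000 + 26800 = 95200
EV(B) = 0.5 × 20000 + 0.5 × 14000 = 10000 + 7000 = 17000
Branch C: 71000 (certain)
Overall = 0.5 × 95200 + 0.2 × 17000 + 0.3 × 71000 = 47600 + 3400 + 21300 = 72300

$72,300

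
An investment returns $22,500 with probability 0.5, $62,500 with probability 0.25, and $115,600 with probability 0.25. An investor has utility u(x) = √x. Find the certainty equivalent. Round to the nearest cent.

$49,506.25

E[u] = 0.5·√22500 + 0.25·√62500 + 0.25·√115600 = 0.5·150 + 0.25·250 + 0.25·340 = 222.5
CE = (222.5)² = 49506.25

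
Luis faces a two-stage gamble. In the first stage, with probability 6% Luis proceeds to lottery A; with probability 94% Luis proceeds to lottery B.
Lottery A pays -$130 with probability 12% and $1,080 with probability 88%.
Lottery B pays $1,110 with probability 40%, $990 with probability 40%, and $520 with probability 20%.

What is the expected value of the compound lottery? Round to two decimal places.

EV(A) = 0.12 × (-130) + 0.88 × 1080 = -15.6 + 950.4 = 934.8
EV(B) = 0.4 × 1110 + 0.4 × 990 + 0.2 × 520 = 444 + 396 + 104 = 944
Overall = 0.06 × 934.8 + 0.94 × 944 = 56.088 + 887.36 = 943.448

$943.45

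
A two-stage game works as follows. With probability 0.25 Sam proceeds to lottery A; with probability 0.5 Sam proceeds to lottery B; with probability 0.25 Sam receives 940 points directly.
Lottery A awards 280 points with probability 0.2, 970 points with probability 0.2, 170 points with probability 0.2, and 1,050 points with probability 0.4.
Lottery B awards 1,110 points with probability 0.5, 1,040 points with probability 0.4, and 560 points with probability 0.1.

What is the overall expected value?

EV(A) = 0.2 × 280 + 0.2 × 970 + 0.2 × 170 + 0.4 × 1050 = 56 + 194 + 34 + 420 = 704
EV(B) = 0.5 × 1110 + 0.4 × 1040 + 0.1 × 560 = 555 + 416 + 56 = 1027
Branch C: 940 (certain)
Overall = 0.25 × 704 + 0.5 × 1027 + 0.25 × 940 = 176 + 513.5 + 235 = 924.5

924.5 points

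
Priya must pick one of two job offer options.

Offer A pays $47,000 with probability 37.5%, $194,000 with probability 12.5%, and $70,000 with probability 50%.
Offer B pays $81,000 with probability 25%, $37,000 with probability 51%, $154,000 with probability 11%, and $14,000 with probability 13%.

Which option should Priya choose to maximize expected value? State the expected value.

Offer A ($76,875)

Offer A = 0.375 × 47000 + 0.125 × 194000 + 0.5 × 70000 = 17625 + 24250 + 35000 = 76875
Offer B = 0.25 × 81000 + 0.51 × 37000 + 0.11 × 154000 + 0.13 × 14000 = 20250 + 18870 + 16940 + 1820 = 57880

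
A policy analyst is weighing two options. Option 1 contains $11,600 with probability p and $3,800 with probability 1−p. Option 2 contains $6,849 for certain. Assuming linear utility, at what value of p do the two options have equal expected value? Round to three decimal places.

p·11600 + (1−p)·3800 = 6849
7800p + 3800 = 6849
p = (6849 − 3800) / 7800

p = 0.391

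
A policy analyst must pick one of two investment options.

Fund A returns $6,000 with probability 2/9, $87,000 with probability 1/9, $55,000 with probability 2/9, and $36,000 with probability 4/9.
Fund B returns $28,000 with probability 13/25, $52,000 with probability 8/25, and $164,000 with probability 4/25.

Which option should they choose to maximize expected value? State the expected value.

Fund A = 2/9 × 6000 + 1/9 × 87000 + 2/9 × 55000 + 4/9 × 36000 = 1333.3333 + 9666.6667 + 12222.2222 + 16000 = 39222.2222
Fund B = 13/25 × 28000 + 8/25 × 52000 + 4/25 × 164000 = 14560 + 16640 + 26240 = 57440

Fund B ($57,440)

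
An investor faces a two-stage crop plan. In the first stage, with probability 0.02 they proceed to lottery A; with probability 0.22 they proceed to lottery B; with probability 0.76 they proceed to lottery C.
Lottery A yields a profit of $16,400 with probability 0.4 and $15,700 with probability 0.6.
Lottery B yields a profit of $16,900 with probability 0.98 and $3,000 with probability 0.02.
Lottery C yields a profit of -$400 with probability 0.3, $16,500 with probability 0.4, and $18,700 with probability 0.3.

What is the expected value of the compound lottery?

EV(A) = 0.4 × 16400 + 0.6 × 15700 = 6560 + 9420 = 15980
EV(B) = 0.98 × 16900 + 0.02 × 3000 = 16562 + 60 = 16622
EV(C) = 0.3 × (-400) + 0.4 × 16500 + 0.3 × 18700 = -120 + 6600 + 5610 = 12090
Overall = 0.02 × 15980 + 0.22 × 16622 + 0.76 × 12090 = 319.6 + 3656.84 + 9188.4 = 13164.84

$13,164.84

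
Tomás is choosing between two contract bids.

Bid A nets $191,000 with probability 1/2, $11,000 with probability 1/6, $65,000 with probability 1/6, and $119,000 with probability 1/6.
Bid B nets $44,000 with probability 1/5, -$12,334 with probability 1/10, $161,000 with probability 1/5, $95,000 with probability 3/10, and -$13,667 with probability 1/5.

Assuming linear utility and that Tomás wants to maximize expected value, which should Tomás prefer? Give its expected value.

Bid A = 1/2 × 191000 + 1/6 × 11000 + 1/6 × 65000 + 1/6 × 119000 = 95500 + 1833.3333 + 10833.3333 + 19833.3333 = 128000
Bid B = 1/5 × 44000 + 1/10 × (-12334) + 1/5 × 161000 + 3/10 × 95000 + 1/5 × (-13667) = 8800 − 1233.4 + 32200 + 28500 − 2733.4 = 65533.2

Bid A ($128,000)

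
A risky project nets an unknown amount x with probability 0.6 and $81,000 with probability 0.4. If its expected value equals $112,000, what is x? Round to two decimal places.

x = $132,666.67

0.6·x + 0.4·81000 = 112000
0.6·x = 112000 − 32400 = 79600
x = 79600 / 0.6 = 132666.6667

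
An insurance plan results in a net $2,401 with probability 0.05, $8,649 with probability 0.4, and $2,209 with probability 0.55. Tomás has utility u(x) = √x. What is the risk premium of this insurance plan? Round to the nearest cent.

E[u] = 0.05·√2401 + 0.4·√8649 + 0.55·√2209 = 0.05·49 + 0.4·93 + 0.55·47 = 65.5
CE = (65.5)² = 4290.25
Risk premium = EV − CE = 4794.6 − 4290.25 = 504.35

$504.35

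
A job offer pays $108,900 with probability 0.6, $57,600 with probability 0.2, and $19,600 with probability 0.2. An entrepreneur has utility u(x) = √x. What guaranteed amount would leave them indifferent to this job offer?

E[u] = 0.6·√108900 + 0.2·√57600 + 0.2·√19600 = 0.6·330 + 0.2·240 + 0.2·140 = 274
CE = (274)² = 75076

$75,076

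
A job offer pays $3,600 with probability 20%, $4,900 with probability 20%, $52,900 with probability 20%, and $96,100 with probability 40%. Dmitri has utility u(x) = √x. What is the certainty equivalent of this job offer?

E[u] = 0.2·√3600 + 0.2·√4900 + 0.2·√52900 + 0.4·√96100 = 0.2·60 + 0.2·70 + 0.2·230 + 0.4·310 = 196
CE = (196)² = 38416

$38,416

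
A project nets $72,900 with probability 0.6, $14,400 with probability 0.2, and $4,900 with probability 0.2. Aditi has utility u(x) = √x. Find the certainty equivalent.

$40,000

E[u] = 0.6·√72900 + 0.2·√14400 + 0.2·√4900 = 0.6·270 + 0.2·120 + 0.2·70 = 200
CE = (200)² = 40000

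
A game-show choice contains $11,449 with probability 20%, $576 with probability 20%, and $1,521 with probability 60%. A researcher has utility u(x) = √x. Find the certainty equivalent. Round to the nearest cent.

E[u] = 0.2·√11449 + 0.2·√576 + 0.6·√1521 = 0.2·107 + 0.2·24 + 0.6·39 = 49.6
CE = (49.6)² = 2460.16

$2,460.16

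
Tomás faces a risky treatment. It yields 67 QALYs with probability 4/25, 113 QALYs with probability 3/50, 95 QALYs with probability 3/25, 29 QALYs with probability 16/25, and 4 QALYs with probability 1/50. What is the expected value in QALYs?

EV = 4/25 × 67 + 3/50 × 113 + 3/25 × 95 + 16/25 × 29 + 1/50 × 4 = 10.72 + 6.78 + 11.4 + 18.56 + 0.08 = 47.54

47.54 QALYs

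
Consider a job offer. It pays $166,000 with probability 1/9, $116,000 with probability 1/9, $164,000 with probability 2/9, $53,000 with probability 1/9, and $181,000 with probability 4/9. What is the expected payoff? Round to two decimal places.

$154,111.11

EV = 1/9 × 166000 + 1/9 × 116000 + 2/9 × 164000 + 1/9 × 53000 + 4/9 × 181000 = 18444.4444 + 12888.8889 + 36444.4444 + 5888.8889 + 80444.4444 = 154111.1111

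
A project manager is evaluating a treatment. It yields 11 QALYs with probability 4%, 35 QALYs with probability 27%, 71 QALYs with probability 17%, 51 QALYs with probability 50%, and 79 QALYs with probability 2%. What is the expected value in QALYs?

49.04 QALYs

EV = 0.04 × 11 + 0.27 × 35 + 0.17 × 71 + 0.5 × 51 + 0.02 × 79 = 0.44 + 9.45 + 12.07 + 25.5 + 1.58 = 49.04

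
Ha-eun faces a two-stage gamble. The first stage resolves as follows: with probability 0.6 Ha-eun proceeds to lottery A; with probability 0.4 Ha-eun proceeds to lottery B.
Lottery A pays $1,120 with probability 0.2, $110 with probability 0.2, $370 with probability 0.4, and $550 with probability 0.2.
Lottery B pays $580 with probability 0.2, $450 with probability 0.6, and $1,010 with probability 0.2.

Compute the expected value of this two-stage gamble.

EV(A) = 0.2 × 1120 + 0.2 × 110 + 0.4 × 370 + 0.2 × 550 = 224 + 22 + 148 + 110 = 504
EV(B) = 0.2 × 580 + 0.6 × 450 + 0.2 × 1010 = 116 + 270 + 202 = 588
Overall = 0.6 × 504 + 0.4 × 588 = 302.4 + 235.2 = 537.6

$537.60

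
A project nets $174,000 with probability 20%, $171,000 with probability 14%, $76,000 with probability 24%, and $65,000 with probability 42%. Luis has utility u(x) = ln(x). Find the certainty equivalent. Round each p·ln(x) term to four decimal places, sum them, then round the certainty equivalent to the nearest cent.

$94,089.34

E[u] = 0.2·ln(174000) + 0.14·ln(171000) + 0.24·ln(76000) + 0.42·ln(65000) = 2.4134 + 1.6869 + 2.6972 + 4.6545 = 11.4520
CE = e^11.4520 ≈ 94089.34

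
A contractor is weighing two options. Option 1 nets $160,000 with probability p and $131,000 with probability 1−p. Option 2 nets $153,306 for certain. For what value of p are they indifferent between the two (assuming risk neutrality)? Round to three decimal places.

p = 0.769

p·160000 + (1−p)·131000 = 153306
29000p + 131000 = 153306
p = (153306 − 131000) / 29000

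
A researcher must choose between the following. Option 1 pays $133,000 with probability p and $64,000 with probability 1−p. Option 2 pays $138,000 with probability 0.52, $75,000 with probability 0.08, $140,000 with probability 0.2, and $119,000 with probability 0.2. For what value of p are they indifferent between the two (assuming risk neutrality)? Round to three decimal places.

p = 0.950

EV(Option 2) = 0.52 × 138000 + 0.08 × 75000 + 0.2 × 140000 + 0.2 × 119000 = 71760 + 6000 + 28000 + 23800 = 129560
p·133000 + (1−p)·64000 = 129560
69000p + 64000 = 129560
p = (129560 − 64000) / 69000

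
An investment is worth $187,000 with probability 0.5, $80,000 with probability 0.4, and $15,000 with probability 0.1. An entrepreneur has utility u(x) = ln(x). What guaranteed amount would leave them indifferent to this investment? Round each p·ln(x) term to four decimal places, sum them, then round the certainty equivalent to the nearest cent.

E[u] = 0.5·ln(187000) + 0.4·ln(80000) + 0.1·ln(15000) = 6.0694 + 4.5159 + 0.9616 = 11.5469
CE = e^11.5469 ≈ 103455.83

$103,455.83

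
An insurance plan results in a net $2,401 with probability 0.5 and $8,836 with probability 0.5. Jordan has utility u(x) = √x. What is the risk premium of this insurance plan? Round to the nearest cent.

$506.25

E[u] = 0.5·√2401 + 0.5·√8836 = 0.5·49 + 0.5·94 = 71.5
CE = (71.5)² = 5112.25
Risk premium = EV − CE = 5618.5 − 5112.25 = 506.25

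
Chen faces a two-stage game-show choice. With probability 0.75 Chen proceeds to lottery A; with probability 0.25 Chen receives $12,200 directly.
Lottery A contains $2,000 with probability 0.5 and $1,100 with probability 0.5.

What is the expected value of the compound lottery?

$4,212.50

EV(A) = 0.5 × 2000 + 0.5 × 1100 = 1000 + 550 = 1550
Branch B: 12200 (certain)
Overall = 0.75 × 1550 + 0.25 × 12200 = 1162.5 + 3050 = 4212.5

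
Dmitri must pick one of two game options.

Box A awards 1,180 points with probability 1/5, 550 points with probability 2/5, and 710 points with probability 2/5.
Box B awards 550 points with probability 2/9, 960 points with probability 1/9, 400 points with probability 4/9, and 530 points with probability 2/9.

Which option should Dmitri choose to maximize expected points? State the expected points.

Box A = 1/5 × 1180 + 2/5 × 550 + 2/5 × 710 = 236 + 220 + 284 = 740
Box B = 2/9 × 550 + 1/9 × 960 + 4/9 × 400 + 2/9 × 530 = 122.2222 + 106.6667 + 177.7778 + 117.7778 = 524.4444

Box A (740 points)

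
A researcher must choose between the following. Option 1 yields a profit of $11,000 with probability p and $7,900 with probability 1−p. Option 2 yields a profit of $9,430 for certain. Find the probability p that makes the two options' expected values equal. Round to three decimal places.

p = 0.494

p·11000 + (1−p)·7900 = 9430
3100p + 7900 = 9430
p = (9430 − 7900) / 3100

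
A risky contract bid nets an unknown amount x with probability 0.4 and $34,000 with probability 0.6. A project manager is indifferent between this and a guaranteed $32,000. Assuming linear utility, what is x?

0.4·x + 0.6·34000 = 32000
0.4·x = 32000 − 20400 = 11600
x = 11600 / 0.4 = 29000

x = $29,000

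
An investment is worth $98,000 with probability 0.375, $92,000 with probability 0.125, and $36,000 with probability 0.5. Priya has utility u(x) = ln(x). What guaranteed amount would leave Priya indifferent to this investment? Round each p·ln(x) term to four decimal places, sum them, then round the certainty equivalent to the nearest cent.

E[u] = 0.375·ln(98000) + 0.125·ln(92000) + 0.5·ln(36000) = 4.3098 + 1.4287 + 5.2456 = 10.9841
CE = e^10.9841 ≈ 58929.67

$58,929.67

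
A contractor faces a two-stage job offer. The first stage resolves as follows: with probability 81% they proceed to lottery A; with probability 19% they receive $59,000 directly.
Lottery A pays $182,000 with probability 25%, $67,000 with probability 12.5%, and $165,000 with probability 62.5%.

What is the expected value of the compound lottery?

$138,380

EV(A) = 0.25 × 182000 + 0.125 × 67000 + 0.625 × 165000 = 45500 + 8375 + 103125 = 157000
Branch B: 59000 (certain)
Overall = 0.81 × 157000 + 0.19 × 59000 = 127170 + 11210 = 138380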